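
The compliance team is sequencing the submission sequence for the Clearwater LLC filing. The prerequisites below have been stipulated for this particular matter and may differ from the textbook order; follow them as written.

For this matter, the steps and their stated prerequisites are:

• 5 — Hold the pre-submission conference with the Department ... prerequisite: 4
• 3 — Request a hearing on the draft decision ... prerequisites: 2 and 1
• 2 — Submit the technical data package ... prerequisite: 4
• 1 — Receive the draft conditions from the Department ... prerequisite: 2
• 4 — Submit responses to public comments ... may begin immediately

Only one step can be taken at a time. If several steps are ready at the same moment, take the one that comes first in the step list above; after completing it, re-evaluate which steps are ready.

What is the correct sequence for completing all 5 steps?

4 → 5 → 2 → 1 → 3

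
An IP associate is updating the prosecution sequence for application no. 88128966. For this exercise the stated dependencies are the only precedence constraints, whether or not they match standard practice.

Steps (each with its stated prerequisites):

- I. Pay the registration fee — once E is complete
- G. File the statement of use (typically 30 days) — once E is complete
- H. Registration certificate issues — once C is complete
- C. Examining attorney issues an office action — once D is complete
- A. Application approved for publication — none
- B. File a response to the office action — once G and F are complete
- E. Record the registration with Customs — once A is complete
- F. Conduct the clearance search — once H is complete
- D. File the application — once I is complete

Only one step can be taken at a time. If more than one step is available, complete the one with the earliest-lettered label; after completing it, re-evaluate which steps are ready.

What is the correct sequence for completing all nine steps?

A E G I D C H F B

Only A has no prerequisites, so it is first.
E is the only step now ready → E.
Ready: G and I. G has the earlier label → G.
I needed E, now all done → I.
D needed I, now all done → D.
C needed D, now all done → C.
Next only H has its prerequisites met → H.
F needed H, now all done → F.
B is the only step now ready → B.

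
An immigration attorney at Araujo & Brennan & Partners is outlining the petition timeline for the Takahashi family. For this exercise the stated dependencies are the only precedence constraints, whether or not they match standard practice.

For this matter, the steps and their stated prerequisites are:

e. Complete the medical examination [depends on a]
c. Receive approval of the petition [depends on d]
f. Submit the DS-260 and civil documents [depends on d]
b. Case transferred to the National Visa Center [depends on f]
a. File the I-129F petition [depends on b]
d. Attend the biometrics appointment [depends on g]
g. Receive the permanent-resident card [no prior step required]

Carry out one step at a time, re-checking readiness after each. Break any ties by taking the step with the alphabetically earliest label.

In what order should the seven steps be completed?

g, d, c, f, b, a, e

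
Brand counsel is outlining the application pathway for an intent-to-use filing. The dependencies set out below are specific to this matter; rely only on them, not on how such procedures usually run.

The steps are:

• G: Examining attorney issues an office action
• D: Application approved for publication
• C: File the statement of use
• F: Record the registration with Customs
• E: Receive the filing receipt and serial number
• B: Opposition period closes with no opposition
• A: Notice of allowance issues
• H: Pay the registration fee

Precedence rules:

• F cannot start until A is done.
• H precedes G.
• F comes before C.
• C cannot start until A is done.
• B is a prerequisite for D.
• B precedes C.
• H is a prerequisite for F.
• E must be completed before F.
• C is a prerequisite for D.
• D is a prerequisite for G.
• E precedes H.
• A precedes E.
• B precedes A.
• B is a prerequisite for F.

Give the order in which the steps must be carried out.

B, A, E, H, F, C, D, G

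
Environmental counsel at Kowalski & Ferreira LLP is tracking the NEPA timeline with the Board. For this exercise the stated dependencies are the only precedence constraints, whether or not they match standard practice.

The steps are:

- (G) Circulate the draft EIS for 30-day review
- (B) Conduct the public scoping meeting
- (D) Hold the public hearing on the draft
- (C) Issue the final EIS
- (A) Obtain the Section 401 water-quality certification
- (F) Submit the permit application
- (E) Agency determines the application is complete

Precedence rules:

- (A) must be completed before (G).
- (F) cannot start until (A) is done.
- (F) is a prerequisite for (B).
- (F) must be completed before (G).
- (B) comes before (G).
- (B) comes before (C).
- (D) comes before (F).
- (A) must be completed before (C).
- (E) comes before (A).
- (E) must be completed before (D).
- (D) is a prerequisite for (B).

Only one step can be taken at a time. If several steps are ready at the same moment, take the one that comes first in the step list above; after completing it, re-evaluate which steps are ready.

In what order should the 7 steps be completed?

(E) (D) (A) (F) (B) (G) (C)

(E) is the only step with nothing outstanding, so it goes first.
(D) and (A) are both available; (D) is listed earlier → (D).
(A) needed (E), now all done → (A).
That leaves (F) as the only ready step → (F).
(B) is the only step now ready → (B).
Ready: (G) and (C). (G) is listed earlier → (G).
(C) is the only step now ready → (C).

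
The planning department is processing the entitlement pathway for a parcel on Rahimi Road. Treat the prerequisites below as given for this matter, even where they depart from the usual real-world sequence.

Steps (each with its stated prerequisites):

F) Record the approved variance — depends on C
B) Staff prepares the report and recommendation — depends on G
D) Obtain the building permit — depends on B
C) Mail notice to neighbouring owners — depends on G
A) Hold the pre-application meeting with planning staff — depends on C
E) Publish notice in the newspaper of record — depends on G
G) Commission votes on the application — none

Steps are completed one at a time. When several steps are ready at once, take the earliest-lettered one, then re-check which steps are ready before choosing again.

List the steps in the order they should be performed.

G, B, C, A, D, E, F

G has no prerequisites → G first.
B, C and E are all available; B has the earlier label → B.
D now also ready, so the ready set is {C, D, E}; C has the earlier label → C.
A, D, E and F are all available; A has the earlier label → A.
D, E and F are all available; D has the earlier label → D.
E and F are both available; E has the earlier label → E.
F is the only step now ready → F.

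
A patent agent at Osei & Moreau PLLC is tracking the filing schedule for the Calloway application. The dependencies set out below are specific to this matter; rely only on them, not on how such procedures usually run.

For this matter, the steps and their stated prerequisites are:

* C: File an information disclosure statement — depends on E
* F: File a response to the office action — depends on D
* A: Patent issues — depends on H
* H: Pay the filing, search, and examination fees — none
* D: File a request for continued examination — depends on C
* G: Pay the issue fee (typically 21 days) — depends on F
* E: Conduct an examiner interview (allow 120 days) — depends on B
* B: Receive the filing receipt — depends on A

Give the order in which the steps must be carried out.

H, A, B, E, C, D, F, G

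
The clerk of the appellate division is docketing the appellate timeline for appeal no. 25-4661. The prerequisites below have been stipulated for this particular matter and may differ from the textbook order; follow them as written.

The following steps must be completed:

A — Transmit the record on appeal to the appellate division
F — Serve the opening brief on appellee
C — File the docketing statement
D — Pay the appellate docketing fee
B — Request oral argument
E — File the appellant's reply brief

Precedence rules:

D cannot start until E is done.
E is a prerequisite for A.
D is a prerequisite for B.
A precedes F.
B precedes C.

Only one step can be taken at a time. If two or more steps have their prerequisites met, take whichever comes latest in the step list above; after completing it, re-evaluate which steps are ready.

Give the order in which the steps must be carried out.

E D B C A F

Only E has no prerequisites, so it is first.
Ready: D and A. D is listed later → D.
Ready: B and A. B is listed later → B.
C and A are both available; C is listed later → C.
That leaves A as the only ready step → A.
Next only F has its prerequisites met → F.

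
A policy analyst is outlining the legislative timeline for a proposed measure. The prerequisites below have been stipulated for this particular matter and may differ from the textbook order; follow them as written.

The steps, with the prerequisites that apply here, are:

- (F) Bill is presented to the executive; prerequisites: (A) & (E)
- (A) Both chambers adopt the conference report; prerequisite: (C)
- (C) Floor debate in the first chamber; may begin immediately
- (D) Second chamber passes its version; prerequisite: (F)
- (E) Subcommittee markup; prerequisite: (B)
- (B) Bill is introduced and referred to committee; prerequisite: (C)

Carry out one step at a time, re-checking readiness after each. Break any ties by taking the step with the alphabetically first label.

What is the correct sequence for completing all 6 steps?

(C) (A) (B) (E) (F) (D)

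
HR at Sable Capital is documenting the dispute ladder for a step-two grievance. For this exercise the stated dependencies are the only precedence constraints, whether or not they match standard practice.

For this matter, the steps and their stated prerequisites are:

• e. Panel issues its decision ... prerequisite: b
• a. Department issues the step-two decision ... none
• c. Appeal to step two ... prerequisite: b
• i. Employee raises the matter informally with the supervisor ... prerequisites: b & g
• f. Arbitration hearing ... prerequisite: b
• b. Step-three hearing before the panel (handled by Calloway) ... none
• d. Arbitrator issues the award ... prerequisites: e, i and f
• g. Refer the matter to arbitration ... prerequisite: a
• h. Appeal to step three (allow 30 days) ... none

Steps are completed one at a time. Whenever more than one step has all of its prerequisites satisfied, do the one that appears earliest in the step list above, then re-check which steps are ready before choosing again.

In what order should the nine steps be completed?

a, b, e, c, f, g, i, d, h

Nothing is required for a, b and h. a is listed earlier → a first.
Now b, g and h have their prerequisites met. b is listed earlier, so b next.
Now e, c, f, g and h have their prerequisites met. e is listed earlier, so e next.
Ready: c, f, g and h. c is listed earlier → c.
Ready: f, g and h. f is listed earlier → f.
g and h are both available; g is listed earlier → g.
i and h are both available; i is listed earlier → i.
Now d and h have their prerequisites met. d is listed earlier, so d next.
Next only h has its prerequisites met → h.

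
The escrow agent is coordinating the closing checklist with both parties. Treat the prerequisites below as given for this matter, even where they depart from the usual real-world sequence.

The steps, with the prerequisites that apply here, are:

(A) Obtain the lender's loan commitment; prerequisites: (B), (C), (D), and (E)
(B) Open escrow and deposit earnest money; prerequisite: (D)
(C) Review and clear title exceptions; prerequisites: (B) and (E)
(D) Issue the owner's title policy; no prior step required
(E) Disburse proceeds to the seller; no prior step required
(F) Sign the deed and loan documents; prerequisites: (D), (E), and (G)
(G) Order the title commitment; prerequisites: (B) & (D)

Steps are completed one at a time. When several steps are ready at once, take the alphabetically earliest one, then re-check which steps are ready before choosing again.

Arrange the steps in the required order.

(D) → (B) → (E) → (C) → (A) → (G) → (F)

Nothing is required for (D) and (E). (D) has the earlier label → (D) first.
Ready: (B) and (E). (B) has the earlier label → (B).
(G) now also ready, so the ready set is {(E), (G)}; (E) has the earlier label → (E).
(C) and (G) are both available; (C) has the earlier label → (C).
Now (A) and (G) have their prerequisites met. (A) has the earlier label, so (A) next.
That leaves (G) as the only ready step → (G).
Next only (F) has its prerequisites met → (F).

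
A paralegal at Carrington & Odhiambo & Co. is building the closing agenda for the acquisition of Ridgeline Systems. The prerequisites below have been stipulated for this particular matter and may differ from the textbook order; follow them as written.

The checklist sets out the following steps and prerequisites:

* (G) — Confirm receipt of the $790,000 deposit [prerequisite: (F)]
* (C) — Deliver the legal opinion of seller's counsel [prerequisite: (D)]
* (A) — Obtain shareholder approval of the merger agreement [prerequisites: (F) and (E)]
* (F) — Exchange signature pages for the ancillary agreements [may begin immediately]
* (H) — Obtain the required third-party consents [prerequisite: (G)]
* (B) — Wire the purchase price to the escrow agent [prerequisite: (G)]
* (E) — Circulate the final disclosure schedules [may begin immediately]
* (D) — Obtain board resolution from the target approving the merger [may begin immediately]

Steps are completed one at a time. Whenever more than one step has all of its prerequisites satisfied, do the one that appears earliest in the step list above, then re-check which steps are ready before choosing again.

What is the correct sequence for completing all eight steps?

(F), (E) and (D) have no prerequisites; (F) is listed earlier, so (F) is first.
(G), (E) and (D) are all available; (G) is listed earlier → (G).
Now (H), (B), (E) and (D) have their prerequisites met. (H) is listed earlier, so (H) next.
Now (B), (E) and (D) have their prerequisites met. (B) is listed earlier, so (B) next.
Now (E) and (D) have their prerequisites met. (E) is listed earlier, so (E) next.
(A) and (D) are both available; (A) is listed earlier → (A).
(D) is the only step now ready → (D).
(C) is the only step now ready → (C).

(F) → (G) → (H) → (B) → (E) → (A) → (D) → (C)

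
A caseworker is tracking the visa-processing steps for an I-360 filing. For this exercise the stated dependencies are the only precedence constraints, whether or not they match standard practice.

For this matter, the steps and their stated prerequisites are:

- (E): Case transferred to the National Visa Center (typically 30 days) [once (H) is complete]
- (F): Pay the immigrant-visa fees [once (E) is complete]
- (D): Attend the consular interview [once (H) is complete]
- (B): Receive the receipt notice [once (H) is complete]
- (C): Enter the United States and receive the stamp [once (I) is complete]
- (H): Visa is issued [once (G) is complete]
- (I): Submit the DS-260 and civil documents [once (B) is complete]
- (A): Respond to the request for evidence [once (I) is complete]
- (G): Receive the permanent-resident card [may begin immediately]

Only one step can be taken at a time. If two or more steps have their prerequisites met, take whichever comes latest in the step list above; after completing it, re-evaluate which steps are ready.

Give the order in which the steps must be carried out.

(G) (H) (B) (I) (A) (C) (D) (E) (F)

(G) is the only step with nothing outstanding, so it goes first.
(H) needed (G), now all done → (H).
(B), (D) and (E) are all available; (B) is listed later → (B).
Ready: (I), (D) and (E). (I) is listed later → (I).
(A) and (C) now also ready, so the ready set is {(A), (C), (D), (E)}; (A) is listed later → (A).
Now (C), (D) and (E) have their prerequisites met. (C) is listed later, so (C) next.
Ready: (D) and (E). (D) is listed later → (D).
Next only (E) has its prerequisites met → (E).
(F) needed (E), now all done → (F).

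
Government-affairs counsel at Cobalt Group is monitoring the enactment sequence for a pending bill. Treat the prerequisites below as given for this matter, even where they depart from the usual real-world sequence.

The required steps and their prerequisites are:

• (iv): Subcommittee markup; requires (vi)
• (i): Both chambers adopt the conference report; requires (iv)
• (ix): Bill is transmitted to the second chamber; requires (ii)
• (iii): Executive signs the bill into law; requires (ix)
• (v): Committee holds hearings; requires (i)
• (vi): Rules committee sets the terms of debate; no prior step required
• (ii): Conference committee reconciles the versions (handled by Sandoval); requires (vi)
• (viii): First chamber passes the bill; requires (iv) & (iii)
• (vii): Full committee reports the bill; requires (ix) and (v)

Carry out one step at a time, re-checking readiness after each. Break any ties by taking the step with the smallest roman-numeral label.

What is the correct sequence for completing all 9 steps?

(vi), (ii), (iv), (i), (v), (ix), (iii), (vii), (viii)

(vi) is the only step with nothing outstanding, so it goes first.
Now (ii) and (iv) have their prerequisites met. (ii) has the earlier label, so (ii) next.
(ix) now also ready, so the ready set is {(iv), (ix)}; (iv) has the earlier label → (iv).
(i) now also ready, so the ready set is {(i), (ix)}; (i) has the earlier label → (i).
Ready: (v) and (ix). (v) has the earlier label → (v).
(ix) needed (ii), now all done → (ix).
(iii) and (vii) are both available; (iii) has the earlier label → (iii).
(viii) now also ready, so the ready set is {(vii), (viii)}; (vii) has the earlier label → (vii).
(viii) is the only step now ready → (viii).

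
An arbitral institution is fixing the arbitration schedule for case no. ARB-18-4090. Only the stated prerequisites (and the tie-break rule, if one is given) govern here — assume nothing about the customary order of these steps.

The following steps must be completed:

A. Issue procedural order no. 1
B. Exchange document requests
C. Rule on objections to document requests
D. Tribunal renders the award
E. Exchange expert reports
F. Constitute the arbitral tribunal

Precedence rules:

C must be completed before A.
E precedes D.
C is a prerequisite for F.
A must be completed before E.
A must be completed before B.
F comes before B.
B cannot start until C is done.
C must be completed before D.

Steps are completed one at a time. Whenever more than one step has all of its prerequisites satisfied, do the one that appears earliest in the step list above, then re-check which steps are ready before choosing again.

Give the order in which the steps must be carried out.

C has no prerequisites → C first.
A and F are both available; A is listed earlier → A.
E now also ready, so the ready set is {E, F}; E is listed earlier → E.
Ready: D and F. D is listed earlier → D.
Next only F has its prerequisites met → F.
B is the only step now ready → B.

C A E D F B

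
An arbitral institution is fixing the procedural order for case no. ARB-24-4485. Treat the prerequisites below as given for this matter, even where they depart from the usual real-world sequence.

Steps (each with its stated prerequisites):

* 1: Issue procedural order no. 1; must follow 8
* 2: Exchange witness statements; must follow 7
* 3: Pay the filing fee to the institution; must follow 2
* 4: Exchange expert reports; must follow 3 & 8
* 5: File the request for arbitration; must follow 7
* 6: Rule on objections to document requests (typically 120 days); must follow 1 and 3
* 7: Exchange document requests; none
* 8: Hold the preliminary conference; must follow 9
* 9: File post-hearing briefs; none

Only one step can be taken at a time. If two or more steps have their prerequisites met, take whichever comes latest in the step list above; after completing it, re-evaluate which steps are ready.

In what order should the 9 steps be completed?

9 and 7 have no prerequisites; 9 is listed later, so 9 is first.
8 and 7 are both available; 8 is listed later → 8.
1 now also ready, so the ready set is {7, 1}; 7 is listed later → 7.
5 and 2 now also ready, so the ready set is {5, 2, 1}; 5 is listed later → 5.
2 and 1 are both available; 2 is listed later → 2.
3 now also ready, so the ready set is {3, 1}; 3 is listed later → 3.
Ready: 4 and 1. 4 is listed later → 4.
1 needed 8, now all done → 1.
Next only 6 has its prerequisites met → 6.

9 → 8 → 7 → 5 → 2 → 3 → 4 → 1 → 6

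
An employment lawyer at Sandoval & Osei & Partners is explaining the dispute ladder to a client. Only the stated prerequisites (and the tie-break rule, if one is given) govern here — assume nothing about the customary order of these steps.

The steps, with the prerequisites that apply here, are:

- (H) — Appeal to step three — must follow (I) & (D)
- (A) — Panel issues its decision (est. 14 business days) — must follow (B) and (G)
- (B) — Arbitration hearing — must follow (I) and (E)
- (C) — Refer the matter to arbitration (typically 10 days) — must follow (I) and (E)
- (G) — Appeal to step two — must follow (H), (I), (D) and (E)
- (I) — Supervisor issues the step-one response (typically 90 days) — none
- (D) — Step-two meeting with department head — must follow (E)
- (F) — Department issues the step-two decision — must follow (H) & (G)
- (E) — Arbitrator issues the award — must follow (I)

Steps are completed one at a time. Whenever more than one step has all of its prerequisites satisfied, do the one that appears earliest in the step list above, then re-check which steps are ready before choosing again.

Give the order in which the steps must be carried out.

(I) → (E) → (B) → (C) → (D) → (H) → (G) → (A) → (F)

(I) has no prerequisites → (I) first.
Next only (E) has its prerequisites met → (E).
Ready: (B), (C) and (D). (B) is listed earlier → (B).
Now (C) and (D) have their prerequisites met. (C) is listed earlier, so (C) next.
(D) is the only step now ready → (D).
(H) needed (I) and (D), now all done → (H).
(G) is the only step now ready → (G).
Now (A) and (F) have their prerequisites met. (A) is listed earlier, so (A) next.
That leaves (F) as the only ready step → (F).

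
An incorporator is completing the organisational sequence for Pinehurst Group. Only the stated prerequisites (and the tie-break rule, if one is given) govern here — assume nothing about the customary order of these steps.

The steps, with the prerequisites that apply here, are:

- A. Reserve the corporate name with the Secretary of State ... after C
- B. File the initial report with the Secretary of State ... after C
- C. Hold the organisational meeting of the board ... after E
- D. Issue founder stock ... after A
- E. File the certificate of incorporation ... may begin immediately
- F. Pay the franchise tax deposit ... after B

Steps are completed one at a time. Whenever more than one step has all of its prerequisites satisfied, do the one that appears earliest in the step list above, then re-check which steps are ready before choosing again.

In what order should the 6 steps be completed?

E → C → A → B → D → F

E has no prerequisites → E first.
C needed E, now all done → C.
Ready: A and B. A is listed earlier → A.
D now also ready, so the ready set is {B, D}; B is listed earlier → B.
F now also ready, so the ready set is {D, F}; D is listed earlier → D.
Next only F has its prerequisites met → F.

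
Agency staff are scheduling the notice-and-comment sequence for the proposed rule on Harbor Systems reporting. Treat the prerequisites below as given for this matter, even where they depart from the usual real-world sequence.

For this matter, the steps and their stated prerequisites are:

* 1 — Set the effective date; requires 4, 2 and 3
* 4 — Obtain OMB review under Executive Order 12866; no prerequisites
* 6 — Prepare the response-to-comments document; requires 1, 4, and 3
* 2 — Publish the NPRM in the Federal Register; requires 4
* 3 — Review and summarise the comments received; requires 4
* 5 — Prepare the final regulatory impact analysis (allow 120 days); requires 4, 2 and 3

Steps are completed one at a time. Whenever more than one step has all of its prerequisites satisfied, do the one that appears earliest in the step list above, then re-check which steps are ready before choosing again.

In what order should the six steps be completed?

Only 4 has no prerequisites, so it is first.
Ready: 2 and 3. 2 is listed earlier → 2.
That leaves 3 as the only ready step → 3.
1 and 5 are both available; 1 is listed earlier → 1.
Now 6 and 5 have their prerequisites met. 6 is listed earlier, so 6 next.
Next only 5 has its prerequisites met → 5.

4, 2, 3, 1, 6, 5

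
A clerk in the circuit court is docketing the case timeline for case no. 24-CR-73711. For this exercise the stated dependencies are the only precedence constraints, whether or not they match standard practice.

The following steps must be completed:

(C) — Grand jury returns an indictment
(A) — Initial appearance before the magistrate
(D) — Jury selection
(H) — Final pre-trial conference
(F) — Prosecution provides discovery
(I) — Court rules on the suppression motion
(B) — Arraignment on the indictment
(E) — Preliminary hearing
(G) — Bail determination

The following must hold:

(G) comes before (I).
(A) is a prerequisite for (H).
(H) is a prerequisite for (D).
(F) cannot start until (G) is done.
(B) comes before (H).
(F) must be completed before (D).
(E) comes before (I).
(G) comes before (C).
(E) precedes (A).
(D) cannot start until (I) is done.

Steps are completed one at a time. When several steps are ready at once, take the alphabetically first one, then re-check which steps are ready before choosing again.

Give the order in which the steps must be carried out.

(B), (E) and (G) have no prerequisites; (B) has the earlier label, so (B) is first.
(E) and (G) are both available; (E) has the earlier label → (E).
(A) now also ready, so the ready set is {(A), (G)}; (A) has the earlier label → (A).
(H) now also ready, so the ready set is {(G), (H)}; (G) has the earlier label → (G).
(C), (F) and (I) now also ready, so the ready set is {(C), (F), (H), (I)}; (C) has the earlier label → (C).
Now (F), (H) and (I) have their prerequisites met. (F) has the earlier label, so (F) next.
Ready: (H) and (I). (H) has the earlier label → (H).
(I) needed (E) and (G), now all done → (I).
(D) needed (F), (H) and (I), now all done → (D).

(B), (E), (A), (G), (C), (F), (H), (I), (D)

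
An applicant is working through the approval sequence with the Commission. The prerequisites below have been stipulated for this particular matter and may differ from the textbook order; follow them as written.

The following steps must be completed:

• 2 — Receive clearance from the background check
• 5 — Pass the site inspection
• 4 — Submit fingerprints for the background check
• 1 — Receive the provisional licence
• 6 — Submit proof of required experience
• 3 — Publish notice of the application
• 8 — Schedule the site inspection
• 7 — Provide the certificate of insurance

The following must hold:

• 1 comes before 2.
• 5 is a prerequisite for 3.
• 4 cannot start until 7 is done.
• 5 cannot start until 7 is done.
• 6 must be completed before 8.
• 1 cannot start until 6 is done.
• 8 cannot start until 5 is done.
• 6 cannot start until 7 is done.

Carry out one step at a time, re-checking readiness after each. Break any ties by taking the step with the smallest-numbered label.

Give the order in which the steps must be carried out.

7 → 4 → 5 → 3 → 6 → 1 → 2 → 8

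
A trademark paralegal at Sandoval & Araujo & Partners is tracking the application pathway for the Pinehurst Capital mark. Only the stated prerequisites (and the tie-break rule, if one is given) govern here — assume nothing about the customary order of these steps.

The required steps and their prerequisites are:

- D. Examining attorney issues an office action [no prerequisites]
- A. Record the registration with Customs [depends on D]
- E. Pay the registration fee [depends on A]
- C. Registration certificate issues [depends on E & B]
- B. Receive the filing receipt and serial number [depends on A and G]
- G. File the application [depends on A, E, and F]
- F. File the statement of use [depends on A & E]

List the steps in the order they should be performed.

Only D has no prerequisites, so it is first.
That leaves A as the only ready step → A.
E needed A, now all done → E.
Next only F has its prerequisites met → F.
Next only G has its prerequisites met → G.
B is the only step now ready → B.
C is the only step now ready → C.

D A E F G B C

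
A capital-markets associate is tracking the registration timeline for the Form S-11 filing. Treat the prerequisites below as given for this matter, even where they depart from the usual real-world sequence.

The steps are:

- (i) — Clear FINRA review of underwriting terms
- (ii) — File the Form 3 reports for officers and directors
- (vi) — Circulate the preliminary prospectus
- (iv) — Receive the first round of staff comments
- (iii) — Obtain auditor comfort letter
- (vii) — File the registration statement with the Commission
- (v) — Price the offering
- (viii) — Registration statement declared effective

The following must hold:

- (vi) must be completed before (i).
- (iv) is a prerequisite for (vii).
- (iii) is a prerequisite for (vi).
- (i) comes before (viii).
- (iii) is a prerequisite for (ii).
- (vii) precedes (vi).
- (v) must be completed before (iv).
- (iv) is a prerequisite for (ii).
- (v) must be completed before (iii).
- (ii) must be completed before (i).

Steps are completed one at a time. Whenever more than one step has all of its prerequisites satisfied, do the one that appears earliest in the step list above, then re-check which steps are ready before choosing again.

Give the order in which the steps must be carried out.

Only (v) has no prerequisites, so it is first.
(iv) and (iii) are both available; (iv) is listed earlier → (iv).
(vii) now also ready, so the ready set is {(iii), (vii)}; (iii) is listed earlier → (iii).
Now (ii) and (vii) have their prerequisites met. (ii) is listed earlier, so (ii) next.
Next only (vii) has its prerequisites met → (vii).
(vi) needed (iii) and (vii), now all done → (vi).
(i) needed (ii) and (vi), now all done → (i).
(viii) needed (i), now all done → (viii).

(v) → (iv) → (iii) → (ii) → (vii) → (vi) → (i) → (viii)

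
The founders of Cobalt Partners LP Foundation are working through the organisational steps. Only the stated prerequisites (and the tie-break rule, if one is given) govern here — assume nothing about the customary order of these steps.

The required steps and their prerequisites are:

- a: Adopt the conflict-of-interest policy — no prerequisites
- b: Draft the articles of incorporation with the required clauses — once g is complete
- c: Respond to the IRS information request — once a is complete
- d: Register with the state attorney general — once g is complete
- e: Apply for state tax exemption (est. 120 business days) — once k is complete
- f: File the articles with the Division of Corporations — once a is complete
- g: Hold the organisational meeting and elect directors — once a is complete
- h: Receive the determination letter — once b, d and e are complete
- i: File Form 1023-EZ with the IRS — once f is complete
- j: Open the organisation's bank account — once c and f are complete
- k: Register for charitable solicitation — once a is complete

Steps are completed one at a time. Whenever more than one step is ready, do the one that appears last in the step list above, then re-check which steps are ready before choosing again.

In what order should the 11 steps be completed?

a → k → g → f → i → e → d → c → j → b → h

Only a has no prerequisites, so it is first.
Ready: k, g, f and c. k is listed later → k.
e now also ready, so the ready set is {g, f, e, c}; g is listed later → g.
Now f, e, d, c and b have their prerequisites met. f is listed later, so f next.
i now also ready, so the ready set is {i, e, d, c, b}; i is listed later → i.
Ready: e, d, c and b. e is listed later → e.
Ready: d, c and b. d is listed later → d.
Now c and b have their prerequisites met. c is listed later, so c next.
j now also ready, so the ready set is {j, b}; j is listed later → j.
That leaves b as the only ready step → b.
h needed e, d and b, now all done → h.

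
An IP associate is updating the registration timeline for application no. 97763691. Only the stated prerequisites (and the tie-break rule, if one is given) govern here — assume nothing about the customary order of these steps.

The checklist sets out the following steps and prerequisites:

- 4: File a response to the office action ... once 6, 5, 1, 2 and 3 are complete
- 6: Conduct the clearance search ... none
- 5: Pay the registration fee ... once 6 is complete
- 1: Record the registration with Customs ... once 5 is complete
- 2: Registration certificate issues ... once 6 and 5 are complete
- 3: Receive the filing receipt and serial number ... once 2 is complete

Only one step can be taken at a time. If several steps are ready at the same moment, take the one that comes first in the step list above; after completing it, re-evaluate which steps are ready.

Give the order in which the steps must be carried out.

6 5 1 2 3 4

6 has no prerequisites → 6 first.
5 is the only step now ready → 5.
Now 1 and 2 have their prerequisites met. 1 is listed earlier, so 1 next.
That leaves 2 as the only ready step → 2.
3 needed 2, now all done → 3.
4 is the only step now ready → 4.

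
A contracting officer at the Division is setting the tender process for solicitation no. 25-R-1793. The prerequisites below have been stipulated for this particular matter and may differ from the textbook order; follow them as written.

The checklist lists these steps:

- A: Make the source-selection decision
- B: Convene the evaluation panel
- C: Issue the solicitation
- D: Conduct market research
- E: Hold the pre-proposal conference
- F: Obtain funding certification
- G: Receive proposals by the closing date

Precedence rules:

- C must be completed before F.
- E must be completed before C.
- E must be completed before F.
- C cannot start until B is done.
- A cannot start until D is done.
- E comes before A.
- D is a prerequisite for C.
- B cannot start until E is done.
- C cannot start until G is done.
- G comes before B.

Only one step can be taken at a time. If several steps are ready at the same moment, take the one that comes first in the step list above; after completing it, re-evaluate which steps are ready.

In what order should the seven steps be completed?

D, E, A, G, B, C, F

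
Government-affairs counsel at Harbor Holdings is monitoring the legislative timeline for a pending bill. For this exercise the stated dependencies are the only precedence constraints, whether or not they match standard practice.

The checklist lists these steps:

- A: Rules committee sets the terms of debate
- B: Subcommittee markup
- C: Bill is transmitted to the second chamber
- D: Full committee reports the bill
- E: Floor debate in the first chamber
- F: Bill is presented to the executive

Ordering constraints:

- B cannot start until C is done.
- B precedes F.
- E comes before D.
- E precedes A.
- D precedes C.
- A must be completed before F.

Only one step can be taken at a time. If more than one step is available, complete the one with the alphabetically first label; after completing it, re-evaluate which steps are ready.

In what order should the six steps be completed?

E, A, D, C, B, F

Only E has no prerequisites, so it is first.
A and D are both available; A has the earlier label → A.
D is the only step now ready → D.
C needed D, now all done → C.
B needed C, now all done → B.
Next only F has its prerequisites met → F.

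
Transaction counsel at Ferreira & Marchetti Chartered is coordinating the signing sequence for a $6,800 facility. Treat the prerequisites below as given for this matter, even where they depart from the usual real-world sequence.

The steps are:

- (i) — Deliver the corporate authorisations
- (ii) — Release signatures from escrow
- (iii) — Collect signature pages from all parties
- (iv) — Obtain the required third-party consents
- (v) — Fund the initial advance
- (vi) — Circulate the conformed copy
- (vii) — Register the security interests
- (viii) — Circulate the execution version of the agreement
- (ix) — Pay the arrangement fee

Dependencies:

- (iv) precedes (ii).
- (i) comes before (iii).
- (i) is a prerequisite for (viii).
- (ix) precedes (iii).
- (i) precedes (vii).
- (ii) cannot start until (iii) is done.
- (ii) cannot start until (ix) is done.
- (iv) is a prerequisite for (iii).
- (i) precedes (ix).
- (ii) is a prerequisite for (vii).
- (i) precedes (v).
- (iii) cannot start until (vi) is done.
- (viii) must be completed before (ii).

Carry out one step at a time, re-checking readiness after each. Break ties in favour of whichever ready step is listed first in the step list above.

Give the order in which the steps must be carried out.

(i) → (iv) → (v) → (vi) → (viii) → (ix) → (iii) → (ii) → (vii)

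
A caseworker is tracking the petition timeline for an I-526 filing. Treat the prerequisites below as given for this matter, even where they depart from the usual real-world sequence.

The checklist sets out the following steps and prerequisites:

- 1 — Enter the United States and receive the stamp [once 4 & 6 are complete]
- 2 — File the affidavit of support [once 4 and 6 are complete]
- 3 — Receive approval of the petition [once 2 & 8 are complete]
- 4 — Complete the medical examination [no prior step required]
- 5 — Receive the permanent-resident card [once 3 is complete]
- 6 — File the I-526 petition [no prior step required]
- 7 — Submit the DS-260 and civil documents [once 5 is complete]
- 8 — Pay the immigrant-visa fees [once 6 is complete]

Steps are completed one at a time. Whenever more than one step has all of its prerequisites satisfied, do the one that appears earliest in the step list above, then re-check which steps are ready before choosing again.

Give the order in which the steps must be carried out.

4, 6, 1, 2, 8, 3, 5, 7

Nothing is required for 4 and 6. 4 is listed earlier → 4 first.
6 is the only step now ready → 6.
Ready: 1, 2 and 8. 1 is listed earlier → 1.
Now 2 and 8 have their prerequisites met. 2 is listed earlier, so 2 next.
That leaves 8 as the only ready step → 8.
Next only 3 has its prerequisites met → 3.
5 needed 3, now all done → 5.
7 needed 5, now all done → 7.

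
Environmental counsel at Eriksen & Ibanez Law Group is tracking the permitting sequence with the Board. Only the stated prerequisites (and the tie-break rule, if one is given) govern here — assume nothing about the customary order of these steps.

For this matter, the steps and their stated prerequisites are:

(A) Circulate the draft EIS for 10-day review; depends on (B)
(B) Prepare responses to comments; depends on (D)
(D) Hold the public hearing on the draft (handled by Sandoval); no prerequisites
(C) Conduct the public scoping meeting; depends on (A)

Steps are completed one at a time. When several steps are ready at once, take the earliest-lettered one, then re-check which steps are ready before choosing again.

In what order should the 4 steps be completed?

Only (D) has no prerequisites, so it is first.
That leaves (B) as the only ready step → (B).
(A) needed (B), now all done → (A).
(C) needed (A), now all done → (C).

(D), (B), (A), (C)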